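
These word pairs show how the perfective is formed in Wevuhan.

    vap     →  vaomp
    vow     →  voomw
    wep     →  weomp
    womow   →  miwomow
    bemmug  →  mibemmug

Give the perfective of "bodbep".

vow and womow both end in -w yet inflect differently (voomw, miwomow), so the final letter is not what conditions the rule; the number of vowels is.
"bodbep" has 2 vowels. The stems with 2 vowels (womow → miwomow, bemmug → mibemmug) add the prefix mi-.
The other pattern: stems with 1 vowel insert -om- after the first vowel.
So bodbep → mibodbep.

mibodbep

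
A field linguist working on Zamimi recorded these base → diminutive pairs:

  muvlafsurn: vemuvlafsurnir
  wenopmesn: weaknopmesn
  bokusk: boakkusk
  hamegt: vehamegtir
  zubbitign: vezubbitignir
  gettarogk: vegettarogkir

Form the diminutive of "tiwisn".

"tiwisn" has second-to-last letter 's'. The stems whose second-to-last letter is 's' (bokusk → boakkusk, wenopmesn → weaknopmesn) insert -ak- after the first vowel.
The other pattern: stems whose second-to-last letter is 'g' or 'r' add ve- … -ir around the stem.
So tiwisn → tiakwisn.

tiakwisn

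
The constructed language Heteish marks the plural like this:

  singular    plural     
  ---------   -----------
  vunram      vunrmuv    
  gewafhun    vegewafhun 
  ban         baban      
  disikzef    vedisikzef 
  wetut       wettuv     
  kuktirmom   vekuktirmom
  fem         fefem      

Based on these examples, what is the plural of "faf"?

"faf" has 1 vowel. The stems with 1 vowel (fem → fefem, ban → baban) repeat the first consonant+vowel as a prefix.
The other patterns: stems with 2 vowels delete the last vowel and add -uv; stems with 3 vowels add the prefix ve-.
So faf → fafaf.

fafaf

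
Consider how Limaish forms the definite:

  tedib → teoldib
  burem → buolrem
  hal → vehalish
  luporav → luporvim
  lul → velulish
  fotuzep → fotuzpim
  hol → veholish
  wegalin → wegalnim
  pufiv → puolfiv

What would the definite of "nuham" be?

"nuham" has 2 vowels. The stems with 2 vowels (burem → buolrem, tedib → teoldib, pufiv → puolfiv) insert -ol- after the first vowel.
So nuham → nuolham.

nuolham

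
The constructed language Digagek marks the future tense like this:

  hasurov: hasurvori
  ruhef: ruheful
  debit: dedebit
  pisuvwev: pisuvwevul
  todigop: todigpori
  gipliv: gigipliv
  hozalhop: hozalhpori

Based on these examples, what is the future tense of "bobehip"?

hasurov and gipliv both end in -v yet inflect differently (hasurvori, gigipliv), so the final letter is not what conditions the rule; the last vowel is.
"bobehip" has last vowel 'i'. The stems whose last vowel is 'i' (gipliv → gigipliv, debit → dedebit) repeat the first consonant+vowel as a prefix.
So bobehip → bobobehip.

bobobehip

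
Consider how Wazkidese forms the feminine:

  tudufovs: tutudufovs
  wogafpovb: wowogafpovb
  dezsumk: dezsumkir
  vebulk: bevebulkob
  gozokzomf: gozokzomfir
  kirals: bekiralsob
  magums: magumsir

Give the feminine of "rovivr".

rorovivr

kirals and tudufovs both end in -s yet inflect differently (bekiralsob, tutudufovs), so the final letter is not what conditions the rule; the second-to-last letter is.
"rovivr" has second-to-last letter 'v'. The stems whose second-to-last letter is 'v' (tudufovs → tutudufovs, wogafpovb → wowogafpovb) repeat the first consonant+vowel as a prefix.
So rovivr → rorovivr.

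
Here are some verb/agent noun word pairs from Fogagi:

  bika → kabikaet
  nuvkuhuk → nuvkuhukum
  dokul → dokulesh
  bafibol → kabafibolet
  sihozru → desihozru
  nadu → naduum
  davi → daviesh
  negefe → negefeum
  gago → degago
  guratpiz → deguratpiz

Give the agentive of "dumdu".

bafibol and dokul both end in -l yet inflect differently (kabafibolet, dokulesh), so the final letter is not what conditions the rule; the first letter is.
"dumdu" begins with d-. The stems beginning with d- (dokul → dokulesh, davi → daviesh) add -esh.
The other patterns: stems beginning with b- add ka- … -et around the stem; stems beginning with n- add -um; stems beginning with g- or s- add the prefix de-.
So dumdu → dumduesh.

dumduesh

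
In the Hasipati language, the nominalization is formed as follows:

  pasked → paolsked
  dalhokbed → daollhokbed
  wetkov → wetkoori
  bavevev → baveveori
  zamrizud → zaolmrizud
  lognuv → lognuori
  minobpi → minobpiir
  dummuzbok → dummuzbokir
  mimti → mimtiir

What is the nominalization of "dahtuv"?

dahtuori

bavevev and dalhokbed both have last vowel 'e' yet inflect differently (baveveori, daollhokbed), so the last vowel is not what conditions the rule; the final letter is.
"dahtuv" ends in -v. The stems ending in -v (bavevev → baveveori, lognuv → lognuori, wetkov → wetkoori) drop the final letter and add -ori.
So dahtuv → dahtuori.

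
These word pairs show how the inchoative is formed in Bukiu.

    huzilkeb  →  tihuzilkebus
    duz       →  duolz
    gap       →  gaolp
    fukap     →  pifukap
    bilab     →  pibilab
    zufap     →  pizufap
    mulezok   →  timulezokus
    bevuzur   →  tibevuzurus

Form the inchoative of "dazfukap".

"dazfukap" has 3 vowels. The stems with 3 vowels (bevuzur → tibevuzurus, mulezok → timulezokus, huzilkeb → tihuzilkebus) add ti- … -us around the stem.
The other patterns: stems with 1 vowel insert -ol- after the first vowel; stems with 2 vowels add the prefix pi-.
So dazfukap → tidazfukapus.

tidazfukapus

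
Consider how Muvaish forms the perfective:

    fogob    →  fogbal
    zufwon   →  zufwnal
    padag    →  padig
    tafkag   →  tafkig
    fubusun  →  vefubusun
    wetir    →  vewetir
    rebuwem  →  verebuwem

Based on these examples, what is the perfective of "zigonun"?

vezigonun

zufwon and fubusun both end in -n yet inflect differently (zufwnal, vefubusun), so the final letter is not what conditions the rule; the last vowel is.
"zigonun" has last vowel 'u'. The one such stem in the data (fubusun → vefubusun) adds the prefix ve-, so the same rule applies.
The other patterns: stems whose last vowel is 'o' delete the last vowel and add -al; stems whose last vowel is 'a' change the last vowel to 'i'.
So zigonun → vezigonun.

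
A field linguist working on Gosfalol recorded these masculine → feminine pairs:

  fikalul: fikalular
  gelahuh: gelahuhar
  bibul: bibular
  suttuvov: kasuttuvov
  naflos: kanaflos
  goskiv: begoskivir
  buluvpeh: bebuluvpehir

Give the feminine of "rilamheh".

suttuvov and goskiv both end in -v yet inflect differently (kasuttuvov, begoskivir), so the final letter is not what conditions the rule; the last vowel is.
"rilamheh" has last vowel 'e'. The one such stem in the data (buluvpeh → bebuluvpehir) adds be- … -ir around the stem, so the same rule applies.
The other patterns: stems whose last vowel is 'u' add -ar; stems whose last vowel is 'o' add the prefix ka-.
So rilamheh → berilamhehir.

berilamhehir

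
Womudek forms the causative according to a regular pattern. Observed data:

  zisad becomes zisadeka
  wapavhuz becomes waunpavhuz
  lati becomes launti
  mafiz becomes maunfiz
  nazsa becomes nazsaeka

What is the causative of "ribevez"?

lati and zisad both have 2 vowels yet inflect differently (launti, zisadeka), so the number of vowels is not what conditions the rule; the final letter is.
"ribevez" ends in -z. The stems ending in -z (mafiz → maunfiz, wapavhuz → waunpavhuz) insert -un- after the first vowel.
The other pattern: stems ending in -a or -d add -eka.
So ribevez → riunbevez.

riunbevez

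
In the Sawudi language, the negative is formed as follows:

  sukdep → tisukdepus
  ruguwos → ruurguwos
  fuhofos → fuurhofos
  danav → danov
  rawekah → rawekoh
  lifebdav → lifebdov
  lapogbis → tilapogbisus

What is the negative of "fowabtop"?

lapogbis and ruguwos both end in -s yet inflect differently (tilapogbisus, ruurguwos), so the final letter is not what conditions the rule; the last vowel is.
"fowabtop" has last vowel 'o'. The stems whose last vowel is 'o' (ruguwos → ruurguwos, fuhofos → fuurhofos) insert -ur- after the first vowel.
The other patterns: stems whose last vowel is 'a' change the last vowel to 'o'; stems whose last vowel is 'e' or 'i' add ti- … -us around the stem.
So fowabtop → fourwabtop.

fourwabtop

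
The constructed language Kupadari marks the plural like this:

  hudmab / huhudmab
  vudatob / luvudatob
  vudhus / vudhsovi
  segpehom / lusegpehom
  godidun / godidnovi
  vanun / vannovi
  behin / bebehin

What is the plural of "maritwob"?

lumaritwob

"maritwob" has last vowel 'o'. The stems whose last vowel is 'o' (vudatob → luvudatob, segpehom → lusegpehom) add the prefix lu-.
The other patterns: stems whose last vowel is 'u' delete the last vowel and add -ovi; stems whose last vowel is 'a' or 'i' repeat the first consonant+vowel as a prefix.
So maritwob → lumaritwob.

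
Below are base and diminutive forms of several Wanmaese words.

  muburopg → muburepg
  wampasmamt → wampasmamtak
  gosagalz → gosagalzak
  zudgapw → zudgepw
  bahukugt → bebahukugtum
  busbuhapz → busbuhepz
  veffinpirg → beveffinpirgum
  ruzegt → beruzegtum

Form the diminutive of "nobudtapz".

"nobudtapz" has second-to-last letter 'p'. The stems whose second-to-last letter is 'p' (muburopg → muburepg, busbuhapz → busbuhepz, zudgapw → zudgepw) change the last vowel to 'e'.
The other patterns: stems whose second-to-last letter is 'g' or 'r' add be- … -um around the stem; stems whose second-to-last letter is 'l' or 'm' add -ak.
So nobudtapz → nobudtepz.

nobudtepz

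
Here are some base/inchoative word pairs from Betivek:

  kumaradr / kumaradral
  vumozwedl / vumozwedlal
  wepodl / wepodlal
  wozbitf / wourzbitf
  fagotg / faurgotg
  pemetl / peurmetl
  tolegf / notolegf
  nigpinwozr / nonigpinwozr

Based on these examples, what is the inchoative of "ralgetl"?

raurlgetl

vumozwedl and pemetl both end in -l yet inflect differently (vumozwedlal, peurmetl), so the final letter is not what conditions the rule; the second-to-last letter is.
"ralgetl" has second-to-last letter 't'. The stems whose second-to-last letter is 't' (wozbitf → wourzbitf, fagotg → faurgotg, pemetl → peurmetl) insert -ur- after the first vowel.
So ralgetl → raurlgetl.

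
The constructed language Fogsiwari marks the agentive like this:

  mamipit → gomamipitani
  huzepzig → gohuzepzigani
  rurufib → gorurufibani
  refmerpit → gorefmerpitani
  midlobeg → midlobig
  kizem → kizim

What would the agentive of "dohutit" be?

huzepzig and midlobeg both end in -g yet inflect differently (gohuzepzigani, midlobig), so the final letter is not what conditions the rule; the last vowel is.
"dohutit" has last vowel 'i'. The stems whose last vowel is 'i' (mamipit → gomamipitani, huzepzig → gohuzepzigani, rurufib → gorurufibani) add go- … -ani around the stem.
The other pattern: stems whose last vowel is 'e' change the last vowel to 'i'.
So dohutit → godohutitani.

godohutitani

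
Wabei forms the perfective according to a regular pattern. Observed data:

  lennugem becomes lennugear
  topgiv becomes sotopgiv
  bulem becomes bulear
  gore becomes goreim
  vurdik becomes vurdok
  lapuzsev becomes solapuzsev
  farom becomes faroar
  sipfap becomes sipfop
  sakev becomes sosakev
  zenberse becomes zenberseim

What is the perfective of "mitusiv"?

zenberse and lapuzsev both have last vowel 'e' yet inflect differently (zenberseim, solapuzsev), so the last vowel is not what conditions the rule; the final letter is.
"mitusiv" ends in -v. The stems ending in -v (lapuzsev → solapuzsev, topgiv → sotopgiv, sakev → sosakev) add the prefix so-.
So mitusiv → somitusiv.

somitusiv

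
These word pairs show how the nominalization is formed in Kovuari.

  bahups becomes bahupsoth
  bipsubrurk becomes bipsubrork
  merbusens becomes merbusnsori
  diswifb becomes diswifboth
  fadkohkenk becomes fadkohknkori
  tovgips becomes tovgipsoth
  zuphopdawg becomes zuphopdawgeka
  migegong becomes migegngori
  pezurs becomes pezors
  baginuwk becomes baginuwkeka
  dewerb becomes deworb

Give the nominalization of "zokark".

migegong and zuphopdawg both end in -g yet inflect differently (migegngori, zuphopdawgeka), so the final letter is not what conditions the rule; the second-to-last letter is.
"zokark" has second-to-last letter 'r'. The stems whose second-to-last letter is 'r' (pezurs → pezors, bipsubrurk → bipsubrork, dewerb → deworb) change the last vowel to 'o'.
The other patterns: stems whose second-to-last letter is 'n' delete the last vowel and add -ori; stems whose second-to-last letter is 'w' add -eka; stems whose second-to-last letter is 'f' or 'p' add -oth.
So zokark → zokork.

zokork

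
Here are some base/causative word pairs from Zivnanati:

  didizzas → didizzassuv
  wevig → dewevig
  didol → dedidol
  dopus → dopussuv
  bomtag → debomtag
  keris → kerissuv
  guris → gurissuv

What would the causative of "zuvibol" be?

"zuvibol" ends in -l. The one such stem in the data (didol → dedidol) adds the prefix de-, so the same rule applies.
So zuvibol → dezuvibol.

dezuvibol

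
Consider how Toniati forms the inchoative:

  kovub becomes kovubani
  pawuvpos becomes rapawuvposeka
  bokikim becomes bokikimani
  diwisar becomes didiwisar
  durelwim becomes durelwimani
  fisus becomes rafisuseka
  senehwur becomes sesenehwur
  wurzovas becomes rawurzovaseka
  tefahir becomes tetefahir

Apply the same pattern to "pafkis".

senehwur and fisus both have last vowel 'u' yet inflect differently (sesenehwur, rafisuseka), so the last vowel is not what conditions the rule; the final letter is.
"pafkis" ends in -s. The stems ending in -s (pawuvpos → rapawuvposeka, fisus → rafisuseka, wurzovas → rawurzovaseka) add ra- … -eka around the stem.
So pafkis → rapafkiseka.

rapafkiseka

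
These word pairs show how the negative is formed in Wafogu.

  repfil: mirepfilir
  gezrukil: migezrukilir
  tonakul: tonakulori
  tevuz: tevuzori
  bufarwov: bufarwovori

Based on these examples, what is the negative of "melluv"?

"melluv" has last vowel 'u'. The stems whose last vowel is 'u' (tonakul → tonakulori, tevuz → tevuzori) add -ori.
The other pattern: stems whose last vowel is 'i' add mi- … -ir around the stem.
So melluv → melluvori.

melluvori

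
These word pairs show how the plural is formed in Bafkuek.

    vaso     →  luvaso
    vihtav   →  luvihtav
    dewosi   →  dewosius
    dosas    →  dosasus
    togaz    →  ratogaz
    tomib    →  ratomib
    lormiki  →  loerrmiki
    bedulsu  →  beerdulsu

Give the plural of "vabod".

dewosi and lormiki both end in -i yet inflect differently (dewosius, loerrmiki), so the final letter is not what conditions the rule; the first letter is.
"vabod" begins with v-. The stems beginning with v- (vaso → luvaso, vihtav → luvihtav) add the prefix lu-.
The other patterns: stems beginning with d- add -us; stems beginning with t- add the prefix ra-; stems beginning with b- or l- insert -er- after the first vowel.
So vabod → luvabod.

luvabod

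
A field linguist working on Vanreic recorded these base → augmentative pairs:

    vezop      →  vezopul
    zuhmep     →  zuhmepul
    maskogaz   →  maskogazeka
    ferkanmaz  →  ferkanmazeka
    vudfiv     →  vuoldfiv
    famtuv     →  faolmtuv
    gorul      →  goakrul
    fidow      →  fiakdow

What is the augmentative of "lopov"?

famtuv and gorul both have last vowel 'u' yet inflect differently (faolmtuv, goakrul), so the last vowel is not what conditions the rule; the final letter is.
"lopov" ends in -v. The stems ending in -v (vudfiv → vuoldfiv, famtuv → faolmtuv) insert -ol- after the first vowel.
The other patterns: stems ending in -p add -ul; stems ending in -z add -eka; stems ending in -l or -w insert -ak- after the first vowel.
So lopov → loolpov.

loolpov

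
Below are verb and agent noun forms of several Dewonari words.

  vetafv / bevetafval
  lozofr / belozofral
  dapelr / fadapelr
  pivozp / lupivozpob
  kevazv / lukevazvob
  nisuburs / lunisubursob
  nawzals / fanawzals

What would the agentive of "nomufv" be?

"nomufv" has second-to-last letter 'f'. The stems whose second-to-last letter is 'f' (vetafv → bevetafval, lozofr → belozofral) add be- … -al around the stem.
The other patterns: stems whose second-to-last letter is 'l' add the prefix fa-; stems whose second-to-last letter is 'r' or 'z' add lu- … -ob around the stem.
So nomufv → benomufval.

benomufval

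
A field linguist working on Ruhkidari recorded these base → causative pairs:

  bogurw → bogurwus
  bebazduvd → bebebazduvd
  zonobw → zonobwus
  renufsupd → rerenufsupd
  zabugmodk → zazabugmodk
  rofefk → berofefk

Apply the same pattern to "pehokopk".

zabugmodk and rofefk both end in -k yet inflect differently (zazabugmodk, berofefk), so the final letter is not what conditions the rule; the second-to-last letter is.
"pehokopk" has second-to-last letter 'p'. The one such stem in the data (renufsupd → rerenufsupd) repeats the first consonant+vowel as a prefix (as does zabugmodk), so the same rule applies.
The other patterns: stems whose second-to-last letter is 'b' or 'r' add -us; stems whose second-to-last letter is 'f' or 'v' add the prefix be-.
So pehokopk → pepehokopk.

pepehokopk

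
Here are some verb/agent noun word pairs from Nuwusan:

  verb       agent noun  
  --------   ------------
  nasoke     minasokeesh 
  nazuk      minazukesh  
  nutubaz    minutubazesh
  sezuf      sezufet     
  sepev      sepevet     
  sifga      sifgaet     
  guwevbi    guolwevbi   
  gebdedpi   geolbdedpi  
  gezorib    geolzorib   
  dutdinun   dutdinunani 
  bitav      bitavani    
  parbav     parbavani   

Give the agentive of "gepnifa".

geolpnifa

sepev and bitav both end in -v yet inflect differently (sepevet, bitavani), so the final letter is not what conditions the rule; the first letter is.
"gepnifa" begins with g-. The stems beginning with g- (guwevbi → guolwevbi, gebdedpi → geolbdedpi, gezorib → geolzorib) insert -ol- after the first vowel.
So gepnifa → geolpnifa.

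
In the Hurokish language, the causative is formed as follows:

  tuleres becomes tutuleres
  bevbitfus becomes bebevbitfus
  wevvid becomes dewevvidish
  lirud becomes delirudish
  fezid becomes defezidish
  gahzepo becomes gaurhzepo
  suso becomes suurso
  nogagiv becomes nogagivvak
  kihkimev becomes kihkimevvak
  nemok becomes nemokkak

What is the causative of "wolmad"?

dewolmadish

bevbitfus and lirud both have last vowel 'u' yet inflect differently (bebevbitfus, delirudish), so the last vowel is not what conditions the rule; the final letter is.
"wolmad" ends in -d. The stems ending in -d (wevvid → dewevvidish, lirud → delirudish, fezid → defezidish) add de- … -ish around the stem.
The other patterns: stems ending in -s repeat the first consonant+vowel as a prefix; stems ending in -o insert -ur- after the first vowel; stems ending in -k or -v double the final consonant and add -ak.
So wolmad → dewolmadish.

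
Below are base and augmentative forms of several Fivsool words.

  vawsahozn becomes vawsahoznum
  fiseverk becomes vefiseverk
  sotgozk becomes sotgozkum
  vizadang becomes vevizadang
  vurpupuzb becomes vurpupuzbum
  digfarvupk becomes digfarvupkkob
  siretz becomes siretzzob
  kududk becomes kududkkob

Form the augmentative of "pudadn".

pudadnnob

fiseverk and sotgozk both end in -k yet inflect differently (vefiseverk, sotgozkum), so the final letter is not what conditions the rule; the second-to-last letter is.
"pudadn" has second-to-last letter 'd'. The one such stem in the data (kududk → kududkkob) doubles the final consonant and adds -ob (as do digfarvupk, siretz), so the same rule applies.
The other patterns: stems whose second-to-last letter is 'n' or 'r' add the prefix ve-; stems whose second-to-last letter is 'z' add -um.
So pudadn → pudadnnob.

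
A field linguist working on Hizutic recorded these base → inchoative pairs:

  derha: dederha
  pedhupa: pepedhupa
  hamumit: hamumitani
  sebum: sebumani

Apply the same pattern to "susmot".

susmotani

"susmot" ends in -t. The one such stem in the data (hamumit → hamumitani) adds -ani, so the same rule applies.
The other pattern: stems ending in -a repeat the first consonant+vowel as a prefix.
So susmot → susmotani.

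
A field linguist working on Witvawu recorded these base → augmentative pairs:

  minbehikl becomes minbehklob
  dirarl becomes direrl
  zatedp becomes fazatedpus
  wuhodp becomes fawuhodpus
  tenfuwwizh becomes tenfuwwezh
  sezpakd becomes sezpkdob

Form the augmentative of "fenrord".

minbehikl and dirarl both end in -l yet inflect differently (minbehklob, direrl), so the final letter is not what conditions the rule; the second-to-last letter is.
"fenrord" has second-to-last letter 'r'. The one such stem in the data (dirarl → direrl) changes the last vowel to 'e' (as does tenfuwwizh), so the same rule applies.
The other patterns: stems whose second-to-last letter is 'd' add fa- … -us around the stem; stems whose second-to-last letter is 'k' delete the last vowel and add -ob.
So fenrord → fenrerd.

fenrerd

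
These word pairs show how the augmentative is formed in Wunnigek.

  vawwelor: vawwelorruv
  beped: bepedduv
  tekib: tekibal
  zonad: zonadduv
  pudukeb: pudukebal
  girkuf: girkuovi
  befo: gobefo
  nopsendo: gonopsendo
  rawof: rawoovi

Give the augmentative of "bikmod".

bikmodduv

rawof and befo both have last vowel 'o' yet inflect differently (rawoovi, gobefo), so the last vowel is not what conditions the rule; the final letter is.
"bikmod" ends in -d. The stems ending in -d (zonad → zonadduv, beped → bepedduv) double the final consonant and add -uv.
The other patterns: stems ending in -f drop the final letter and add -ovi; stems ending in -b add -al; stems ending in -o add the prefix go-.
So bikmod → bikmodduv.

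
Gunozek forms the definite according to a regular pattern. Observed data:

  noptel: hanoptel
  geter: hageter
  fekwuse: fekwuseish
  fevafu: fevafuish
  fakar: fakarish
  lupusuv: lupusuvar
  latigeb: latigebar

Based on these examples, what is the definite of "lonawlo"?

geter and fakar both end in -r yet inflect differently (hageter, fakarish), so the final letter is not what conditions the rule; the first letter is.
"lonawlo" begins with l-. The stems beginning with l- (lupusuv → lupusuvar, latigeb → latigebar) add -ar.
The other patterns: stems beginning with g- or n- add the prefix ha-; stems beginning with f- add -ish.
So lonawlo → lonawloar.

lonawloar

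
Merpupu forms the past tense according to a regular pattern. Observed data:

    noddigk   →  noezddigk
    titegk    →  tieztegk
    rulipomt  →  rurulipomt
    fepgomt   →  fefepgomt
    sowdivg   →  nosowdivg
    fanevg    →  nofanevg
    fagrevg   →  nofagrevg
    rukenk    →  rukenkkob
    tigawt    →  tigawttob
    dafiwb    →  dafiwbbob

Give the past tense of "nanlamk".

nananlamk

noddigk and rukenk both end in -k yet inflect differently (noezddigk, rukenkkob), so the final letter is not what conditions the rule; the second-to-last letter is.
"nanlamk" has second-to-last letter 'm'. The stems whose second-to-last letter is 'm' (rulipomt → rurulipomt, fepgomt → fefepgomt) repeat the first consonant+vowel as a prefix.
The other patterns: stems whose second-to-last letter is 'g' insert -ez- after the first vowel; stems whose second-to-last letter is 'v' add the prefix no-; stems whose second-to-last letter is 'n' or 'w' double the final consonant and add -ob.
So nanlamk → nananlamk.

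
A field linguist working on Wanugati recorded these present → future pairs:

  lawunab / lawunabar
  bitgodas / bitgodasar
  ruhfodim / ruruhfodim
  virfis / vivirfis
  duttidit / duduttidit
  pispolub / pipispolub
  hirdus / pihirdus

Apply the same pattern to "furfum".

bitgodas and virfis both end in -s yet inflect differently (bitgodasar, vivirfis), so the final letter is not what conditions the rule; the last vowel is.
"furfum" has last vowel 'u'. The stems whose last vowel is 'u' (pispolub → pipispolub, hirdus → pihirdus) add the prefix pi-.
The other patterns: stems whose last vowel is 'a' add -ar; stems whose last vowel is 'i' repeat the first consonant+vowel as a prefix.
So furfum → pifurfum.

pifurfum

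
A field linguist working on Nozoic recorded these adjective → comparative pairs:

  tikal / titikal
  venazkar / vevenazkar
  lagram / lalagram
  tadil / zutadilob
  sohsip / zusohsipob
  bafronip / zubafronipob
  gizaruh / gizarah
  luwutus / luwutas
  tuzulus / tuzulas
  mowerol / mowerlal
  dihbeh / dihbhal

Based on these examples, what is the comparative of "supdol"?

tikal and tadil both end in -l yet inflect differently (titikal, zutadilob), so the final letter is not what conditions the rule; the last vowel is.
"supdol" has last vowel 'o'. The one such stem in the data (mowerol → mowerlal) deletes the last vowel and adds -al (as does dihbeh), so the same rule applies.
So supdol → supdlal.

supdlal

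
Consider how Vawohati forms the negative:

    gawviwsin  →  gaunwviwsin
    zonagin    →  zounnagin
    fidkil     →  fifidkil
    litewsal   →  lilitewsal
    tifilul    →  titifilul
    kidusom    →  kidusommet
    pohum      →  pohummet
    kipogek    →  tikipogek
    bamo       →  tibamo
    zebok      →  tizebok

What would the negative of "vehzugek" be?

gawviwsin and fidkil both have last vowel 'i' yet inflect differently (gaunwviwsin, fifidkil), so the last vowel is not what conditions the rule; the final letter is.
"vehzugek" ends in -k. The stems ending in -k (kipogek → tikipogek, zebok → tizebok) add the prefix ti-.
The other patterns: stems ending in -n insert -un- after the first vowel; stems ending in -l repeat the first consonant+vowel as a prefix; stems ending in -m double the final consonant and add -et.
So vehzugek → tivehzugek.

tivehzugek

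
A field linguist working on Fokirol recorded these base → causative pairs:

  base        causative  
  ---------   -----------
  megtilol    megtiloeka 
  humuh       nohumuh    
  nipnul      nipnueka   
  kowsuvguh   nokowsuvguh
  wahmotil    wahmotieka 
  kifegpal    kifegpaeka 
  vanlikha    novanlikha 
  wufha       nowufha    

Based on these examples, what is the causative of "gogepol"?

gogepoeka

nipnul and kowsuvguh both have last vowel 'u' yet inflect differently (nipnueka, nokowsuvguh), so the last vowel is not what conditions the rule; the final letter is.
"gogepol" ends in -l. The stems ending in -l (wahmotil → wahmotieka, megtilol → megtiloeka, kifegpal → kifegpaeka) drop the final letter and add -eka.
The other pattern: stems ending in -a or -h add the prefix no-.
So gogepol → gogepoeka.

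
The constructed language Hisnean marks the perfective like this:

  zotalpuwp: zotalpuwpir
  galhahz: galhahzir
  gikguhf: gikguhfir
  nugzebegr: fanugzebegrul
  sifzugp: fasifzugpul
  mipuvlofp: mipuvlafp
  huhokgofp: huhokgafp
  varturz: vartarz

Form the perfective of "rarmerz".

rarmarz

zotalpuwp and sifzugp both end in -p yet inflect differently (zotalpuwpir, fasifzugpul), so the final letter is not what conditions the rule; the second-to-last letter is.
"rarmerz" has second-to-last letter 'r'. The one such stem in the data (varturz → vartarz) changes the last vowel to 'a' (as do mipuvlofp, huhokgofp), so the same rule applies.
So rarmerz → rarmarz.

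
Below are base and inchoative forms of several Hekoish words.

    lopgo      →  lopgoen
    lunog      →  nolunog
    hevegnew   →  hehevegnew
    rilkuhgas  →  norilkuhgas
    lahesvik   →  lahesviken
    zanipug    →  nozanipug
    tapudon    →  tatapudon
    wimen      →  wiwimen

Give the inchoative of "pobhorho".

lopgo and tapudon both have last vowel 'o' yet inflect differently (lopgoen, tatapudon), so the last vowel is not what conditions the rule; the final letter is.
"pobhorho" ends in -o. The one such stem in the data (lopgo → lopgoen) adds -en, so the same rule applies.
So pobhorho → pobhorhoen.

pobhorhoen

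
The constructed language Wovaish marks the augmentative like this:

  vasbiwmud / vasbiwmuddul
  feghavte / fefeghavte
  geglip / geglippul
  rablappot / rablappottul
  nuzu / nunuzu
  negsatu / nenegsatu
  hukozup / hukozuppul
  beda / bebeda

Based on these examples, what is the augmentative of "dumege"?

dudumege

"dumege" ends in a vowel. The stems ending in a vowel (feghavte → fefeghavte, negsatu → nenegsatu, nuzu → nunuzu) repeat the first consonant+vowel as a prefix.
So dumege → dudumege.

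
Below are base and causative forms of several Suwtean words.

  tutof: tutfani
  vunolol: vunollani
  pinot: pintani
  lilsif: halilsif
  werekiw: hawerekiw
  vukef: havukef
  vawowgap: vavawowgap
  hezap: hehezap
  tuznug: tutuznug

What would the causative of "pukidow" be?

tutof and lilsif both end in -f yet inflect differently (tutfani, halilsif), so the final letter is not what conditions the rule; the last vowel is.
"pukidow" has last vowel 'o'. The stems whose last vowel is 'o' (tutof → tutfani, vunolol → vunollani, pinot → pintani) delete the last vowel and add -ani.
The other patterns: stems whose last vowel is 'e' or 'i' add the prefix ha-; stems whose last vowel is 'a' or 'u' repeat the first consonant+vowel as a prefix.
So pukidow → pukidwani.

pukidwani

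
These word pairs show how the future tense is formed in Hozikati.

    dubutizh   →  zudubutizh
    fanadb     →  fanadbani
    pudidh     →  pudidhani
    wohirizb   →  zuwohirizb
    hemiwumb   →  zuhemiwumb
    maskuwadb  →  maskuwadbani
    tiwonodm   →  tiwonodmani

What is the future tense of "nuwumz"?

"nuwumz" has second-to-last letter 'm'. The one such stem in the data (hemiwumb → zuhemiwumb) adds the prefix zu-, so the same rule applies.
The other pattern: stems whose second-to-last letter is 'd' add -ani.
So nuwumz → zunuwumz.

zunuwumz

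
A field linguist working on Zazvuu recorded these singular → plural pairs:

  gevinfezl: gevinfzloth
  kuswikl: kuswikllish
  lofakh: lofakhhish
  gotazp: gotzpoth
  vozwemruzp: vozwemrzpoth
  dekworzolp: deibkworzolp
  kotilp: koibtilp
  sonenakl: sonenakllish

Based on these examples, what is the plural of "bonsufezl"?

gevinfezl and kuswikl both end in -l yet inflect differently (gevinfzloth, kuswikllish), so the final letter is not what conditions the rule; the second-to-last letter is.
"bonsufezl" has second-to-last letter 'z'. The stems whose second-to-last letter is 'z' (gevinfezl → gevinfzloth, vozwemruzp → vozwemrzpoth, gotazp → gotzpoth) delete the last vowel and add -oth.
So bonsufezl → bonsufzloth.

bonsufzloth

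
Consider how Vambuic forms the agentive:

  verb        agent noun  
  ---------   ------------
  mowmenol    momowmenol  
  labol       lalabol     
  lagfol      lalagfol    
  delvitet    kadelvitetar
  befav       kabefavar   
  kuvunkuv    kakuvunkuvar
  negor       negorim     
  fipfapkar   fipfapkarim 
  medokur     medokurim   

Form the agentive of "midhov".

mowmenol and negor both have last vowel 'o' yet inflect differently (momowmenol, negorim), so the last vowel is not what conditions the rule; the final letter is.
"midhov" ends in -v. The stems ending in -v (befav → kabefavar, kuvunkuv → kakuvunkuvar) add ka- … -ar around the stem.
The other patterns: stems ending in -l repeat the first consonant+vowel as a prefix; stems ending in -r add -im.
So midhov → kamidhovar.

kamidhovar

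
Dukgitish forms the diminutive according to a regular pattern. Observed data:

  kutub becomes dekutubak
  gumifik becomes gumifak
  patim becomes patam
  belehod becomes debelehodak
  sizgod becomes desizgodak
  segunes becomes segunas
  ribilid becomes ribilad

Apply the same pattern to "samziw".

"samziw" has last vowel 'i'. The stems whose last vowel is 'i' (gumifik → gumifak, ribilid → ribilad, patim → patam) change the last vowel to 'a'.
So samziw → samzaw.

samzaw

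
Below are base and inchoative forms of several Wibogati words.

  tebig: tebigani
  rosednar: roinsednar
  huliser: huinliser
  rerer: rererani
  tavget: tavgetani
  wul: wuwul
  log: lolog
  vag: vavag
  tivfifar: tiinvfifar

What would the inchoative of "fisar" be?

fisarani

"fisar" has 2 vowels. The stems with 2 vowels (tavget → tavgetani, rerer → rererani, tebig → tebigani) add -ani.
The other patterns: stems with 1 vowel repeat the first consonant+vowel as a prefix; stems with 3 vowels insert -in- after the first vowel.
So fisar → fisarani.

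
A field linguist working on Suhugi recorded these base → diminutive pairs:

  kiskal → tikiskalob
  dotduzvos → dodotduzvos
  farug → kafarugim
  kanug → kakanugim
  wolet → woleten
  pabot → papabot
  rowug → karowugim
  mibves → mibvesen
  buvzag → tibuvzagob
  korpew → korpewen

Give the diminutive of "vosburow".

vovosburow

"vosburow" has last vowel 'o'. The stems whose last vowel is 'o' (dotduzvos → dodotduzvos, pabot → papabot) repeat the first consonant+vowel as a prefix.
The other patterns: stems whose last vowel is 'e' add -en; stems whose last vowel is 'a' add ti- … -ob around the stem; stems whose last vowel is 'u' add ka- … -im around the stem.
So vosburow → vovosburow.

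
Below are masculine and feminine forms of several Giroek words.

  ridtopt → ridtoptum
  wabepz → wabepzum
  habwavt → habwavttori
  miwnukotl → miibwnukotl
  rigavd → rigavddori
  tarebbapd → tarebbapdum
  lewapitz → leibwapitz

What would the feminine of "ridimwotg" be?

riibdimwotg

"ridimwotg" has second-to-last letter 't'. The stems whose second-to-last letter is 't' (lewapitz → leibwapitz, miwnukotl → miibwnukotl) insert -ib- after the first vowel.
So ridimwotg → riibdimwotg.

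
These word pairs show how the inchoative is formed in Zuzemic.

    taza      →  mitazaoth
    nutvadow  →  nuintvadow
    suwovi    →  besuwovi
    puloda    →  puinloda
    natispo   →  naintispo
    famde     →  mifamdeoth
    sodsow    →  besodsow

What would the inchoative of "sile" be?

besile

nutvadow and sodsow both end in -w yet inflect differently (nuintvadow, besodsow), so the final letter is not what conditions the rule; the first letter is.
"sile" begins with s-. The stems beginning with s- (sodsow → besodsow, suwovi → besuwovi) add the prefix be-.
So sile → besile.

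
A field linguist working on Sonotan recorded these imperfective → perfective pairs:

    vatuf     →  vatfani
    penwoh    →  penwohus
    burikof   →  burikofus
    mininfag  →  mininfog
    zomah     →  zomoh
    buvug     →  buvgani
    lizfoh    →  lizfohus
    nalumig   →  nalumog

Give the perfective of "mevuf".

mevfani

zomah and lizfoh both end in -h yet inflect differently (zomoh, lizfohus), so the final letter is not what conditions the rule; the last vowel is.
"mevuf" has last vowel 'u'. The stems whose last vowel is 'u' (buvug → buvgani, vatuf → vatfani) delete the last vowel and add -ani.
The other patterns: stems whose last vowel is 'a' or 'i' change the last vowel to 'o'; stems whose last vowel is 'o' add -us.
So mevuf → mevfani.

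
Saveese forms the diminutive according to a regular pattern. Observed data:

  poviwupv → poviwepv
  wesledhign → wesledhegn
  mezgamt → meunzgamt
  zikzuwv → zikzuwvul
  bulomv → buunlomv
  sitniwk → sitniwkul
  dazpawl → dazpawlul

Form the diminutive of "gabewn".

bulomv and zikzuwv both end in -v yet inflect differently (buunlomv, zikzuwvul), so the final letter is not what conditions the rule; the second-to-last letter is.
"gabewn" has second-to-last letter 'w'. The stems whose second-to-last letter is 'w' (zikzuwv → zikzuwvul, dazpawl → dazpawlul, sitniwk → sitniwkul) add -ul.
So gabewn → gabewnul.

gabewnul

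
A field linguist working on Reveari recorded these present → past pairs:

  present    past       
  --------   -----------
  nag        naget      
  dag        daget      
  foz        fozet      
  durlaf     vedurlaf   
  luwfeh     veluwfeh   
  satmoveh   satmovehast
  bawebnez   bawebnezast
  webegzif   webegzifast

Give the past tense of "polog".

luwfeh and satmoveh both end in -h yet inflect differently (veluwfeh, satmovehast), so the final letter is not what conditions the rule; the number of vowels is.
"polog" has 2 vowels. The stems with 2 vowels (durlaf → vedurlaf, luwfeh → veluwfeh) add the prefix ve-.
The other patterns: stems with 1 vowel add -et; stems with 3 vowels add -ast.
So polog → vepolog.

vepolog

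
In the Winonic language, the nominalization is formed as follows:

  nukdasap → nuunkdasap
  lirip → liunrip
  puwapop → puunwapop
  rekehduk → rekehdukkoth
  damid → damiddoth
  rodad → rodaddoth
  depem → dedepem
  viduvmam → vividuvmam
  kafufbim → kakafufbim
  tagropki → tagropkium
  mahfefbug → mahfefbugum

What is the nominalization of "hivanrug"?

hivanrugum

"hivanrug" ends in -g. The one such stem in the data (mahfefbug → mahfefbugum) adds -um, so the same rule applies.
So hivanrug → hivanrugum.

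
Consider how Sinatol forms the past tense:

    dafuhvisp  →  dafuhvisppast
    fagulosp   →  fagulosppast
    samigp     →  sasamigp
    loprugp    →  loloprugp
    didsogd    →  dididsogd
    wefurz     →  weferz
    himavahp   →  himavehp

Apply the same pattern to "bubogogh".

dafuhvisp and samigp both end in -p yet inflect differently (dafuhvisppast, sasamigp), so the final letter is not what conditions the rule; the second-to-last letter is.
"bubogogh" has second-to-last letter 'g'. The stems whose second-to-last letter is 'g' (samigp → sasamigp, loprugp → loloprugp, didsogd → dididsogd) repeat the first consonant+vowel as a prefix.
The other patterns: stems whose second-to-last letter is 's' double the final consonant and add -ast; stems whose second-to-last letter is 'h' or 'r' change the last vowel to 'e'.
So bubogogh → bububogogh.

bububogogh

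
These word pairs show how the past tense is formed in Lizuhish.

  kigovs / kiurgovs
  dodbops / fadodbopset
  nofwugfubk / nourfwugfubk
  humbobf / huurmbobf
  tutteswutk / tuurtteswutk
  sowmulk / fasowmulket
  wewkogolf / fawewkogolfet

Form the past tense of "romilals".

dodbops and kigovs both end in -s yet inflect differently (fadodbopset, kiurgovs), so the final letter is not what conditions the rule; the second-to-last letter is.
"romilals" has second-to-last letter 'l'. The stems whose second-to-last letter is 'l' (sowmulk → fasowmulket, wewkogolf → fawewkogolfet) add fa- … -et around the stem.
So romilals → faromilalset.

faromilalset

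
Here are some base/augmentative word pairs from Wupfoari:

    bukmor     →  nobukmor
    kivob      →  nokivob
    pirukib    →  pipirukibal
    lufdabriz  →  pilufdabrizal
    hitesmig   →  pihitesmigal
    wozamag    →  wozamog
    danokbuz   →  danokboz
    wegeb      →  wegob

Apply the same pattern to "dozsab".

kivob and pirukib both end in -b yet inflect differently (nokivob, pipirukibal), so the final letter is not what conditions the rule; the last vowel is.
"dozsab" has last vowel 'a'. The one such stem in the data (wozamag → wozamog) changes the last vowel to 'o' (as do danokbuz, wegeb), so the same rule applies.
The other patterns: stems whose last vowel is 'o' add the prefix no-; stems whose last vowel is 'i' add pi- … -al around the stem.
So dozsab → dozsob.

dozsob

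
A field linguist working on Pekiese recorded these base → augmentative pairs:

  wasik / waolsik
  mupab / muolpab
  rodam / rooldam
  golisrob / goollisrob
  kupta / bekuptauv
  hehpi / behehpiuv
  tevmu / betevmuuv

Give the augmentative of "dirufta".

bediruftauv

"dirufta" ends in a vowel. The stems ending in a vowel (kupta → bekuptauv, hehpi → behehpiuv, tevmu → betevmuuv) add be- … -uv around the stem.
So dirufta → bediruftauv.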